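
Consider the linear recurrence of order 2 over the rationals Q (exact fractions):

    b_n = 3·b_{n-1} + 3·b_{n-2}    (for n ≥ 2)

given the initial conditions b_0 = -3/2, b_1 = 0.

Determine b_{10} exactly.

b_2 = 3·0 + 3·-3/2 = -9/2
b_3 = 3·-9/2 + 3·0 = -27/2
b_4 = 3·-27/2 + 3·-9/2 = -54
b_5 = 3·-54 + 3·-27/2 = -405/2
b_6 = 3·-405/2 + 3·-54 = -1539/2
b_7 = 3·-1539/2 + 3·-405/2 = -2916
b_8 = 3·-2916 + 3·-1539/2 = -22113/2
b_9 = 3·-22113/2 + 3·-2916 = -83835/2
b_10 = 3·-83835/2 + 3·-22113/2 = -158922

-158922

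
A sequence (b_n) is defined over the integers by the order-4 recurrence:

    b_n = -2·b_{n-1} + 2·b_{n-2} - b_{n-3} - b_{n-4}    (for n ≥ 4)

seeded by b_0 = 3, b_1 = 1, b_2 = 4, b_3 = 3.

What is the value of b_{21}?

94259963

b_4 = -2·3 + 2·4 + -1·1 + -1·3 = -2
b_5 = -2·-2 + 2·3 + -1·4 + -1·1 = 5
b_6 = -2·5 + 2·-2 + -1·3 + -1·4 = -21
b_7 = -2·-21 + 2·5 + -1·-2 + -1·3 = 51
b_8 = -2·51 + 2·-21 + -1·5 + -1·-2 = -147
b_9 = -2·-147 + 2·51 + -1·-21 + -1·5 = 412
b_10 = -2·412 + 2·-147 + -1·51 + -1·-21 = -1148
b_11 = -2·-1148 + 2·412 + -1·-147 + -1·51 = 3216
b_12 = -2·3216 + 2·-1148 + -1·412 + -1·-147 = -8993
b_13 = -2·-8993 + 2·3216 + -1·-1148 + -1·412 = 25154
b_14 = -2·25154 + 2·-8993 + -1·3216 + -1·-1148 = -70362
b_15 = -2·-70362 + 2·25154 + -1·-8993 + -1·3216 = 196809
b_16 = -2·196809 + 2·-70362 + -1·25154 + -1·-8993 = -550503
b_17 = -2·-550503 + 2·196809 + -1·-70362 + -1·25154 = 1539832
b_18 = -2·1539832 + 2·-550503 + -1·196809 + -1·-70362 = -4307117
b_19 = -2·-4307117 + 2·1539832 + -1·-550503 + -1·196809 = 12047592
b_20 = -2·12047592 + 2·-4307117 + -1·1539832 + -1·-550503 = -33698747
b_21 = -2·-33698747 + 2·12047592 + -1·-4307117 + -1·1539832 = 94259963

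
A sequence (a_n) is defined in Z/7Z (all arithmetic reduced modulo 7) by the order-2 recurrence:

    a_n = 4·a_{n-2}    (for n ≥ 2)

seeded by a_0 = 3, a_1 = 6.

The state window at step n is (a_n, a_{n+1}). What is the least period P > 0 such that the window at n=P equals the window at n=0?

n=0: window = (3, 6)
n=1: window = (6, 5)
n=2: window = (5, 3)
n=3: window = (3, 6)
window at n=3 equals window at n=0 → period = 3

3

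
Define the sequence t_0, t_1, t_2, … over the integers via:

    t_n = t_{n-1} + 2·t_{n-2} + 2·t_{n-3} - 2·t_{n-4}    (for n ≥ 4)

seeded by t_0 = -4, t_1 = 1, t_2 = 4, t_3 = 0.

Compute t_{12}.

5804

t_4 = 1·0 + 2·4 + 2·1 + -2·-4 = 18
t_5 = 1·18 + 2·0 + 2·4 + -2·1 = 24
t_6 = 1·24 + 2·18 + 2·0 + -2·4 = 52
t_7 = 1·52 + 2·24 + 2·18 + -2·0 = 136
t_8 = 1·136 + 2·52 + 2·24 + -2·18 = 252
t_9 = 1·252 + 2·136 + 2·52 + -2·24 = 580
t_10 = 1·580 + 2·252 + 2·136 + -2·52 = 1252
t_11 = 1·1252 + 2·580 + 2·252 + -2·136 = 2644
t_12 = 1·2644 + 2·1252 + 2·580 + -2·252 = 5804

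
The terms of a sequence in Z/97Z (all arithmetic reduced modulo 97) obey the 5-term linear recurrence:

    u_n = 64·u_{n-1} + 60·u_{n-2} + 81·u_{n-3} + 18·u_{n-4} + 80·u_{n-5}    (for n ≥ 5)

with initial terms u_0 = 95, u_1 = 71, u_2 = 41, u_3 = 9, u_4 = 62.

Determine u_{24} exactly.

50

u_5 = 64·62 + 60·9 + 81·41 + 18·71 + 80·95 = 23
u_6 = 64·23 + 60·62 + 81·9 + 18·41 + 80·71 = 20
u_7 = 64·20 + 60·23 + 81·62 + 18·9 + 80·41 = 66
u_8 = 64·66 + 60·20 + 81·23 + 18·62 + 80·9 = 5
u_9 = 64·5 + 60·66 + 81·20 + 18·23 + 80·62 = 22
u_10 = 64·22 + 60·5 + 81·66 + 18·20 + 80·23 = 39
u_11 = 64·39 + 60·22 + 81·5 + 18·66 + 80·20 = 25
u_12 = 64·25 + 60·39 + 81·22 + 18·5 + 80·66 = 34
u_13 = 64·34 + 60·25 + 81·39 + 18·22 + 80·5 = 65
u_14 = 64·65 + 60·34 + 81·25 + 18·39 + 80·22 = 17
u_15 = 64·17 + 60·65 + 81·34 + 18·25 + 80·39 = 60
u_16 = 64·60 + 60·17 + 81·65 + 18·34 + 80·25 = 30
u_17 = 64·30 + 60·60 + 81·17 + 18·65 + 80·34 = 20
u_18 = 64·20 + 60·30 + 81·60 + 18·17 + 80·65 = 60
u_19 = 64·60 + 60·20 + 81·30 + 18·60 + 80·17 = 16
u_20 = 64·16 + 60·60 + 81·20 + 18·30 + 80·60 = 41
u_21 = 64·41 + 60·16 + 81·60 + 18·20 + 80·30 = 49
u_22 = 64·49 + 60·41 + 81·16 + 18·60 + 80·20 = 66
u_23 = 64·66 + 60·49 + 81·41 + 18·16 + 80·60 = 53
u_24 = 64·53 + 60·66 + 81·49 + 18·41 + 80·16 = 50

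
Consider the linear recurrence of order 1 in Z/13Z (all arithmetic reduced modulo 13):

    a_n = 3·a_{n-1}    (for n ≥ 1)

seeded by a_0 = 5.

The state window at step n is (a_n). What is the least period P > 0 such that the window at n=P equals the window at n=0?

3

n=0: window = (5)
n=1: window = (2)
n=2: window = (6)
n=3: window = (5)
window at n=3 equals window at n=0 → period = 3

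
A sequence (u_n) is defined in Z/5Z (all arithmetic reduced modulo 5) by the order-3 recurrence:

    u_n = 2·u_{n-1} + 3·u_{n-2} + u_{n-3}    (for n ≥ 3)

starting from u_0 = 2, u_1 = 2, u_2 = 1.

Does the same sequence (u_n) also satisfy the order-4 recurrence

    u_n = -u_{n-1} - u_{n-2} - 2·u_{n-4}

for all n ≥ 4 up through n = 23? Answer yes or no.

Terms u_0..u_23: 2, 2, 1, 0, 0, 1, 2, 2, 1, 0, 0, 1, 2, 2, 1, 0, 0, 1, 2, 2, 1, 0, 0, 1
n=4: candidate gives 0, actual u_4 = 0 ✓
n=5: candidate gives 1, actual u_5 = 1 ✓
n=6: candidate gives 2, actual u_6 = 2 ✓
n=7: candidate gives 2, actual u_7 = 2 ✓
n=8: candidate gives 1, actual u_8 = 1 ✓
n=9: candidate gives 0, actual u_9 = 0 ✓
n=10: candidate gives 0, actual u_10 = 0 ✓
n=11: candidate gives 1, actual u_11 = 1 ✓
n=12: candidate gives 2, actual u_12 = 2 ✓
n=13: candidate gives 2, actual u_13 = 2 ✓
n=14: candidate gives 1, actual u_14 = 1 ✓
n=15: candidate gives 0, actual u_15 = 0 ✓
n=16: candidate gives 0, actual u_16 = 0 ✓
n=17: candidate gives 1, actual u_17 = 1 ✓
n=18: candidate gives 2, actual u_18 = 2 ✓
n=19: candidate gives 2, actual u_19 = 2 ✓
n=20: candidate gives 1, actual u_20 = 1 ✓
n=21: candidate gives 0, actual u_21 = 0 ✓
n=22: candidate gives 0, actual u_22 = 0 ✓
n=23: candidate gives 1, actual u_23 = 1 ✓

yes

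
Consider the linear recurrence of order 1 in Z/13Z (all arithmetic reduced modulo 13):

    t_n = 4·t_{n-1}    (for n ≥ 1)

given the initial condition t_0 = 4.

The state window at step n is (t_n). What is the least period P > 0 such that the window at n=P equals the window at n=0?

n=0: window = (4)
n=1: window = (3)
n=2: window = (12)
n=3: window = (9)
n=4: window = (10)
n=5: window = (1)
n=6: window = (4)
window at n=6 equals window at n=0 → period = 6

6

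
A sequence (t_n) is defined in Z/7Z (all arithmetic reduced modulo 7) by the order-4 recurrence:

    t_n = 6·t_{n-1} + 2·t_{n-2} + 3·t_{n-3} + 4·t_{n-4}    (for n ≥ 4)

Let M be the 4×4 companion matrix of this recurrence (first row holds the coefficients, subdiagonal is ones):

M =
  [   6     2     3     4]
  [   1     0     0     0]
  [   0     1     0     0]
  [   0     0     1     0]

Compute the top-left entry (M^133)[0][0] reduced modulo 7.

6

(M^133)[0][0] is the top entry after applying M 133 times to the unit state (1, 0, 0, 0). Equivalently it is h_{136} for the auxiliary sequence (h_n) obeying the same recurrence with h_3 = 1 and h_i = 0 for 0 ≤ i < 3:
h_4 = 6·1 + 2·0 + 3·0 + 4·0 = 6
h_5 = 6·6 + 2·1 + 3·0 + 4·0 = 3
h_6 = 6·3 + 2·6 + 3·1 + 4·0 = 5
h_7 = 6·5 + 2·3 + 3·6 + 4·1 = 2
h_8 = 6·2 + 2·5 + 3·3 + 4·6 = 6
h_9 = 6·6 + 2·2 + 3·5 + 4·3 = 4
h_10 = 6·4 + 2·6 + 3·2 + 4·5 = 6
h_11 = 6·6 + 2·4 + 3·6 + 4·2 = 0
h_12 = 6·0 + 2·6 + 3·4 + 4·6 = 6
h_13 = 6·6 + 2·0 + 3·6 + 4·4 = 0
h_14 = 6·0 + 2·6 + 3·0 + 4·6 = 1
h_15 = 6·1 + 2·0 + 3·6 + 4·0 = 3
h_16 = 6·3 + 2·1 + 3·0 + 4·6 = 2
h_17 = 6·2 + 2·3 + 3·1 + 4·0 = 0
h_18 = 6·0 + 2·2 + 3·3 + 4·1 = 3
h_19 = 6·3 + 2·0 + 3·2 + 4·3 = 1
h_20 = 6·1 + 2·3 + 3·0 + 4·2 = 6
h_21 = 6·6 + 2·1 + 3·3 + 4·0 = 5
h_22 = 6·5 + 2·6 + 3·1 + 4·3 = 1
h_23 = 6·1 + 2·5 + 3·6 + 4·1 = 3
h_24 = 6·3 + 2·1 + 3·5 + 4·6 = 3
h_25 = 6·3 + 2·3 + 3·1 + 4·5 = 5
h_26 = 6·5 + 2·3 + 3·3 + 4·1 = 0
h_27 = 6·0 + 2·5 + 3·3 + 4·3 = 3
h_28 = 6·3 + 2·0 + 3·5 + 4·3 = 3
h_29 = 6·3 + 2·3 + 3·0 + 4·5 = 2
h_30 = 6·2 + 2·3 + 3·3 + 4·0 = 6
h_31 = 6·6 + 2·2 + 3·3 + 4·3 = 5
h_32 = 6·5 + 2·6 + 3·2 + 4·3 = 4
h_33 = 6·4 + 2·5 + 3·6 + 4·2 = 4
h_34 = 6·4 + 2·4 + 3·5 + 4·6 = 1
h_35 = 6·1 + 2·4 + 3·4 + 4·5 = 4
h_36 = 6·4 + 2·1 + 3·4 + 4·4 = 5
h_37 = 6·5 + 2·4 + 3·1 + 4·4 = 1
h_38 = 6·1 + 2·5 + 3·4 + 4·1 = 4
h_39 = 6·4 + 2·1 + 3·5 + 4·4 = 1
h_40 = 6·1 + 2·4 + 3·1 + 4·5 = 2
h_41 = 6·2 + 2·1 + 3·4 + 4·1 = 2
h_42 = 6·2 + 2·2 + 3·1 + 4·4 = 0
h_43 = 6·0 + 2·2 + 3·2 + 4·1 = 0
h_44 = 6·0 + 2·0 + 3·2 + 4·2 = 0
h_45 = 6·0 + 2·0 + 3·0 + 4·2 = 1
(h_42, h_43, h_44, h_45) = (0, 0, 0, 1) = (h_0, h_1, h_2, h_3), so the sequence has period 42.
136 ≡ 10 (mod 42), hence h_136 = h_10 = 6.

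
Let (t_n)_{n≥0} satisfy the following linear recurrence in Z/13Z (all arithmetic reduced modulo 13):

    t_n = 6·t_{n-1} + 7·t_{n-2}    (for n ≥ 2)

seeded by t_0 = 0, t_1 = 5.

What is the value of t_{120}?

0

t_2 = 6·5 + 7·0 = 4
t_3 = 6·4 + 7·5 = 7
t_4 = 6·7 + 7·4 = 5
t_5 = 6·5 + 7·7 = 1
t_6 = 6·1 + 7·5 = 2
t_7 = 6·2 + 7·1 = 6
t_8 = 6·6 + 7·2 = 11
t_9 = 6·11 + 7·6 = 4
t_10 = 6·4 + 7·11 = 10
t_11 = 6·10 + 7·4 = 10
t_12 = 6·10 + 7·10 = 0
t_13 = 6·0 + 7·10 = 5
(t_12, t_13) = (0, 5) = (t_0, t_1), so the sequence has period 12.
120 ≡ 0 (mod 12), hence t_120 = t_0 = 0.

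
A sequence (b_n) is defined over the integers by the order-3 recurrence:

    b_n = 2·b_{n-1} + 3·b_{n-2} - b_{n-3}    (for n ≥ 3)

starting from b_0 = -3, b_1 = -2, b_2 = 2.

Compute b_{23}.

5311589790

b_3 = 2·2 + 3·-2 + -1·-3 = 1
b_4 = 2·1 + 3·2 + -1·-2 = 10
b_5 = 2·10 + 3·1 + -1·2 = 21
b_6 = 2·21 + 3·10 + -1·1 = 71
b_7 = 2·71 + 3·21 + -1·10 = 195
b_8 = 2·195 + 3·71 + -1·21 = 582
b_9 = 2·582 + 3·195 + -1·71 = 1678
b_10 = 2·1678 + 3·582 + -1·195 = 4907
b_11 = 2·4907 + 3·1678 + -1·582 = 14266
b_12 = 2·14266 + 3·4907 + -1·1678 = 41575
b_13 = 2·41575 + 3·14266 + -1·4907 = 121041
b_14 = 2·121041 + 3·41575 + -1·14266 = 352541
b_15 = 2·352541 + 3·121041 + -1·41575 = 1026630
b_16 = 2·1026630 + 3·352541 + -1·121041 = 2989842
b_17 = 2·2989842 + 3·1026630 + -1·352541 = 8707033
b_18 = 2·8707033 + 3·2989842 + -1·1026630 = 25356962
b_19 = 2·25356962 + 3·8707033 + -1·2989842 = 73845181
b_20 = 2·73845181 + 3·25356962 + -1·8707033 = 215054215
b_21 = 2·215054215 + 3·73845181 + -1·25356962 = 626287011
b_22 = 2·626287011 + 3·215054215 + -1·73845181 = 1823891486
b_23 = 2·1823891486 + 3·626287011 + -1·215054215 = 5311589790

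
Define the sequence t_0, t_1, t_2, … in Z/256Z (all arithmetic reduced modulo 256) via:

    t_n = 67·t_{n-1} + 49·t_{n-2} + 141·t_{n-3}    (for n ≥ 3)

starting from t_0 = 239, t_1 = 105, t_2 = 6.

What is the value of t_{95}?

t_3 = 67·6 + 49·105 + 141·239 = 78
t_4 = 67·78 + 49·6 + 141·105 = 101
t_5 = 67·101 + 49·78 + 141·6 = 171
t_6 = 67·171 + 49·101 + 141·78 = 12
t_7 = 67·12 + 49·171 + 141·101 = 128
t_8 = 67·128 + 49·12 + 141·171 = 251
t_9 = 67·251 + 49·128 + 141·12 = 205
t_10 = 67·205 + 49·251 + 141·128 = 50
t_11 = 67·50 + 49·205 + 141·251 = 146
t_12 = 67·146 + 49·50 + 141·205 = 177
t_13 = 67·177 + 49·146 + 141·50 = 207
t_14 = 67·207 + 49·177 + 141·146 = 120
t_15 = 67·120 + 49·207 + 141·177 = 132
t_16 = 67·132 + 49·120 + 141·207 = 135
t_17 = 67·135 + 49·132 + 141·120 = 177
t_18 = 67·177 + 49·135 + 141·132 = 222
t_19 = 67·222 + 49·177 + 141·135 = 86
t_20 = 67·86 + 49·222 + 141·177 = 125
t_21 = 67·125 + 49·86 + 141·222 = 115
t_22 = 67·115 + 49·125 + 141·86 = 100
t_23 = 67·100 + 49·115 + 141·125 = 8
t_24 = 67·8 + 49·100 + 141·115 = 147
t_25 = 67·147 + 49·8 + 141·100 = 21
t_26 = 67·21 + 49·147 + 141·8 = 10
t_27 = 67·10 + 49·21 + 141·147 = 154
t_28 = 67·154 + 49·10 + 141·21 = 201
t_29 = 67·201 + 49·154 + 141·10 = 151
t_30 = 67·151 + 49·201 + 141·154 = 208
t_31 = 67·208 + 49·151 + 141·201 = 12
t_32 = 67·12 + 49·208 + 141·151 = 31
t_33 = 67·31 + 49·12 + 141·208 = 249
t_34 = 67·249 + 49·31 + 141·12 = 182
t_35 = 67·182 + 49·249 + 141·31 = 94
t_36 = 67·94 + 49·182 + 141·249 = 149
t_37 = 67·149 + 49·94 + 141·182 = 59
t_38 = 67·59 + 49·149 + 141·94 = 188
t_39 = 67·188 + 49·59 + 141·149 = 144
t_40 = 67·144 + 49·188 + 141·59 = 43
t_41 = 67·43 + 49·144 + 141·188 = 93
t_42 = 67·93 + 49·43 + 141·144 = 226
t_43 = 67·226 + 49·93 + 141·43 = 162
t_44 = 67·162 + 49·226 + 141·93 = 225
t_45 = 67·225 + 49·162 + 141·226 = 95
t_46 = 67·95 + 49·225 + 141·162 = 40
t_47 = 67·40 + 49·95 + 141·225 = 148
t_48 = 67·148 + 49·40 + 141·95 = 183
t_49 = 67·183 + 49·148 + 141·40 = 65
t_50 = 67·65 + 49·183 + 141·148 = 142
t_51 = 67·142 + 49·65 + 141·183 = 102
t_52 = 67·102 + 49·142 + 141·65 = 173
t_53 = 67·173 + 49·102 + 141·142 = 3
t_54 = 67·3 + 49·173 + 141·102 = 20
t_55 = 67·20 + 49·3 + 141·173 = 24
t_56 = 67·24 + 49·20 + 141·3 = 195
t_57 = 67·195 + 49·24 + 141·20 = 165
t_58 = 67·165 + 49·195 + 141·24 = 186
t_59 = 67·186 + 49·165 + 141·195 = 170
t_60 = 67·170 + 49·186 + 141·165 = 249
t_61 = 67·249 + 49·170 + 141·186 = 39
t_62 = 67·39 + 49·249 + 141·170 = 128
t_63 = 67·128 + 49·39 + 141·249 = 28
t_64 = 67·28 + 49·128 + 141·39 = 79
t_65 = 67·79 + 49·28 + 141·128 = 137
t_66 = 67·137 + 49·79 + 141·28 = 102
t_67 = 67·102 + 49·137 + 141·79 = 110
t_68 = 67·110 + 49·102 + 141·137 = 197
t_69 = 67·197 + 49·110 + 141·102 = 203
t_70 = 67·203 + 49·197 + 141·110 = 108
t_71 = 67·108 + 49·203 + 141·197 = 160
t_72 = 67·160 + 49·108 + 141·203 = 91
t_73 = 67·91 + 49·160 + 141·108 = 237
t_74 = 67·237 + 49·91 + 141·160 = 146
t_75 = 67·146 + 49·237 + 141·91 = 178
t_76 = 67·178 + 49·146 + 141·237 = 17
t_77 = 67·17 + 49·178 + 141·146 = 239
t_78 = 67·239 + 49·17 + 141·178 = 216
t_79 = 67·216 + 49·239 + 141·17 = 164
t_80 = 67·164 + 49·216 + 141·239 = 231
t_81 = 67·231 + 49·164 + 141·216 = 209
t_82 = 67·209 + 49·231 + 141·164 = 62
t_83 = 67·62 + 49·209 + 141·231 = 118
t_84 = 67·118 + 49·62 + 141·209 = 221
t_85 = 67·221 + 49·118 + 141·62 = 147
t_86 = 67·147 + 49·221 + 141·118 = 196
t_87 = 67·196 + 49·147 + 141·221 = 40
t_88 = 67·40 + 49·196 + 141·147 = 243
t_89 = 67·243 + 49·40 + 141·196 = 53
t_90 = 67·53 + 49·243 + 141·40 = 106
t_91 = 67·106 + 49·53 + 141·243 = 186
t_92 = 67·186 + 49·106 + 141·53 = 41
t_93 = 67·41 + 49·186 + 141·106 = 183
t_94 = 67·183 + 49·41 + 141·186 = 48
t_95 = 67·48 + 49·183 + 141·41 = 44

44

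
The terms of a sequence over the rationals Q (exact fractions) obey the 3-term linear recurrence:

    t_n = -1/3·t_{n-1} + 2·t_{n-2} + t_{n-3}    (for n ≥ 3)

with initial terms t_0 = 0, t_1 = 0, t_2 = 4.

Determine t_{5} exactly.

t_3 = -1/3·4 + 2·0 + 1·0 = -4/3
t_4 = -1/3·-4/3 + 2·4 + 1·0 = 76/9
t_5 = -1/3·76/9 + 2·-4/3 + 1·4 = -40/27

-40/27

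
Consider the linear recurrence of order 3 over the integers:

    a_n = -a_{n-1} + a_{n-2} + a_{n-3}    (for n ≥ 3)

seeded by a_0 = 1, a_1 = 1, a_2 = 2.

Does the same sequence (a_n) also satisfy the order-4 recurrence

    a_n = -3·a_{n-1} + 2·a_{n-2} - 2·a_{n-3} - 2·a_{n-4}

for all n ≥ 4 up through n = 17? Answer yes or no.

Terms a_0..a_17: 1, 1, 2, 0, 3, -1, 4, -2, 5, -3, 6, -4, 7, -5, 8, -6, 9, -7
n=4: candidate gives 0, actual a_4 = 3 ✗

no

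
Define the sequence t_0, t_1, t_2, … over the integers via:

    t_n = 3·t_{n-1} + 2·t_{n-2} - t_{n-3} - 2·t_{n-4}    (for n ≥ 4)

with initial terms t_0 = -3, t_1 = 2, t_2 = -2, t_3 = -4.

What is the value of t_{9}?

t_4 = 3·-4 + 2·-2 + -1·2 + -2·-3 = -12
t_5 = 3·-12 + 2·-4 + -1·-2 + -2·2 = -46
t_6 = 3·-46 + 2·-12 + -1·-4 + -2·-2 = -154
t_7 = 3·-154 + 2·-46 + -1·-12 + -2·-4 = -534
t_8 = 3·-534 + 2·-154 + -1·-46 + -2·-12 = -1840
t_9 = 3·-1840 + 2·-534 + -1·-154 + -2·-46 = -6342

-6342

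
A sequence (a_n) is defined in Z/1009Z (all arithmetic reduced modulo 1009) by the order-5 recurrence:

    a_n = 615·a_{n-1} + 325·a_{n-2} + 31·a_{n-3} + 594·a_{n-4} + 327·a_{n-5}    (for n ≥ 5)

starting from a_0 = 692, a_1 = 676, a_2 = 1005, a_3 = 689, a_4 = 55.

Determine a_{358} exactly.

932

a_5 = 615·55 + 325·689 + 31·1005 + 594·676 + 327·692 = 561
a_6 = 615·561 + 325·55 + 31·689 + 594·1005 + 327·676 = 552
a_7 = 615·552 + 325·561 + 31·55 + 594·689 + 327·1005 = 161
a_8 = 615·161 + 325·552 + 31·561 + 594·55 + 327·689 = 847
a_9 = 615·847 + 325·161 + 31·552 + 594·561 + 327·55 = 164
a_10 = 615·164 + 325·847 + 31·161 + 594·552 + 327·561 = 505
Continuing the recurrence:
  a_11 = 330;  a_12 = 653;  a_13 = 875;  a_14 = 242;  a_15 = 340;  a_16 = 440
  a_17 = 884;  a_18 = 20;  a_19 = 33;  a_20 = 941;  a_21 = 813;  a_22 = 918
  a_23 = 224;  a_24 = 869;  a_25 = 605;  a_26 = 456;  a_27 = 894;  a_28 = 553
  a_29 = 830;  a_30 = 4;  a_31 = 861;  a_32 = 871;  a_33 = 181;  a_34 = 675
  a_35 = 657;  a_36 = 227;  a_37 = 555;  a_38 = 621;  a_39 = 789;  a_40 = 546
  a_41 = 311;  a_42 = 118;  a_43 = 618;  a_44 = 379;  a_45 = 732;  a_46 = 489
  a_47 = 539;  a_48 = 935;  a_49 = 292;  a_50 = 814;  a_51 = 718;  a_52 = 918
  a_53 = 737;  a_54 = 803;  a_55 = 529;  a_56 = 851;  a_57 = 142;  a_58 = 493
  a_59 = 37;  a_60 = 137;  a_61 = 967;  a_62 = 923;  a_63 = 825;  a_64 = 506
  a_65 = 181;  a_66 = 416;  a_67 = 214;  a_68 = 245;  a_69 = 588;  a_70 = 447
  a_71 = 178;  a_72 = 125;  a_73 = 821;  a_74 = 861;  a_75 = 738;  a_76 = 655
  a_77 = 232;  a_78 = 2;  a_79 = 573;  a_80 = 804;  a_81 = 533;  a_82 = 817
  a_83 = 332;  a_84 = 915;  a_85 = 86;  a_86 = 47;  a_87 = 691;  a_88 = 215
  a_89 = 228;  a_90 = 1000;  a_91 = 589;  a_92 = 628;  a_93 = 119;  a_94 = 505
  a_95 = 260;  a_96 = 384;  a_97 = 903;  a_98 = 935;  a_99 = 278;  a_100 = 682
  a_101 = 5;  a_102 = 348;  a_103 = 355;  a_104 = 214;  a_105 = 446;  a_106 = 170
  a_107 = 625;  a_108 = 442;  a_109 = 864;  a_110 = 819;  a_111 = 101;  a_112 = 671
  a_113 = 567;  a_114 = 991;  a_115 = 160;  a_116 = 904;  a_117 = 240;  a_118 = 542
  a_119 = 801;  a_120 = 215;  a_121 = 969;  a_122 = 340;  a_123 = 161;  a_124 = 584
  a_125 = 394;  a_126 = 401;  a_127 = 237;  a_128 = 708;  a_129 = 411;  a_130 = 603
  a_131 = 154;  a_132 = 331;  a_133 = 289;  a_134 = 688;  a_135 = 691;  a_136 = 432
  a_137 = 430;  a_138 = 157;  a_139 = 234;  a_140 = 674;  a_141 = 155;  a_142 = 547
  a_143 = 681;  a_144 = 657;  a_145 = 291;  a_146 = 166;  a_147 = 278;  a_148 = 335
  a_149 = 67;  a_150 = 318;  a_151 = 157;  a_152 = 495;  a_153 = 61;  a_154 = 368
  a_155 = 648;  a_156 = 667;  a_157 = 914;  a_158 = 260;  a_159 = 109;  a_160 = 943
  a_161 = 107;  a_162 = 588;  a_163 = 264;  a_164 = 66;  a_165 = 938;  a_166 = 936
  a_167 = 648;  a_168 = 689;  a_169 = 26;  a_170 = 705;  a_171 = 72;  a_172 = 390
  a_173 = 163;  a_174 = 649;  a_175 = 933;  a_176 = 662;  a_177 = 312;  a_178 = 966
  a_179 = 216;  a_180 = 485;  a_181 = 86;  a_182 = 74;  a_183 = 938;  a_184 = 731
  a_185 = 775;  a_186 = 84;  a_187 = 475;  a_188 = 724;  a_189 = 16;  a_190 = 164
  a_191 = 216;  a_192 = 132;  a_193 = 125;  a_194 = 76;  a_195 = 959;  a_196 = 560
  a_197 = 933;  a_198 = 776;  a_199 = 912;  a_200 = 970;  a_201 = 577;  a_202 = 353
  a_203 = 199;  a_204 = 330;  a_205 = 126;  a_206 = 14;  a_207 = 817;  a_208 = 119
  a_209 = 245;  a_210 = 846;  a_211 = 733;  a_212 = 636;  a_213 = 546;  a_214 = 619
  a_215 = 393;  a_216 = 668;  a_217 = 310;  a_218 = 548;  a_219 = 359;  a_220 = 473
  a_221 = 763;  a_222 = 522;  a_223 = 407;  a_224 = 457;  a_225 = 153;  a_226 = 543
  a_227 = 62;  a_228 = 333;  a_229 = 806;  a_230 = 689;  a_231 = 279;  a_232 = 884
  a_233 = 261;  a_234 = 221;  a_235 = 476;  a_236 = 165;  a_237 = 828;  a_238 = 139
  a_239 = 339;  a_240 = 238;  a_241 = 450;  a_242 = 532;  a_243 = 138;  a_244 = 274
  a_245 = 857;  a_246 = 884;  a_247 = 931;  a_248 = 558;  a_249 = 465;  a_250 = 920
  a_251 = 247;  a_252 = 390;  a_253 = 121;  a_254 = 266;  a_255 = 659;  a_256 = 715
  a_257 = 873;  a_258 = 468;  a_259 = 580;  a_260 = 581;  a_261 = 990;  a_262 = 824
  a_263 = 89;  a_264 = 79;  a_265 = 244;  a_266 = 842;  a_267 = 676;  a_268 = 89
  a_269 = 103;  a_270 = 988;  a_271 = 960;  a_272 = 9;  a_273 = 542;  a_274 = 775
  a_275 = 582;  a_276 = 440;  a_277 = 457;  a_278 = 51;  a_279 = 598;  a_280 = 608
  a_281 = 405;  a_282 = 195;  a_283 = 563;  a_284 = 143;  a_285 = 970;  a_286 = 643
  a_287 = 388;  a_288 = 48;  a_289 = 375;  a_290 = 853;  a_291 = 989;  a_292 = 86
  a_293 = 507;  a_294 = 811;  a_295 = 941;  a_296 = 505;  a_297 = 163;  a_298 = 676
  a_299 = 857;  a_300 = 362;  a_301 = 75;  a_302 = 436;  a_303 = 631;  a_304 = 195
  a_305 = 976;  a_306 = 63;  a_307 = 537;  a_308 = 889;  a_309 = 536;  a_310 = 948
  a_311 = 332;  a_312 = 572;  a_313 = 363;  a_314 = 498;  a_315 = 721;  a_316 = 355
  a_317 = 996;  a_318 = 393;  a_319 = 107;  a_320 = 58;  a_321 = 290;  a_322 = 883
  a_323 = 755;  a_324 = 333;  a_325 = 811;  a_326 = 585;  a_327 = 662;  a_328 = 570
  a_329 = 993;  a_330 = 410;  a_331 = 574;  a_332 = 539;  a_333 = 322;  a_334 = 700
  a_335 = 732;  a_336 = 870;  a_337 = 812;  a_338 = 90;  a_339 = 928;  a_340 = 974
  a_341 = 323;  a_342 = 252;  a_343 = 44;  a_344 = 57;  a_345 = 469;  a_346 = 611
  a_347 = 809;  a_348 = 127;  a_349 = 337;  a_350 = 868;  a_351 = 790;  a_352 = 406
  a_353 = 143;  a_354 = 418;  a_355 = 696;  a_356 = 295
a_357 = 615·295 + 325·696 + 31·418 + 594·143 + 327·406 = 599
a_358 = 615·599 + 325·295 + 31·696 + 594·418 + 327·143 = 932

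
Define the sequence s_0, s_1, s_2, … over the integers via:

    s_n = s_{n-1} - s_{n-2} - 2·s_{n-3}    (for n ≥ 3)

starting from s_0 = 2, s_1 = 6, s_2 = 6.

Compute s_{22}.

s_3 = 1·6 + -1·6 + -2·2 = -4
s_4 = 1·-4 + -1·6 + -2·6 = -22
s_5 = 1·-22 + -1·-4 + -2·6 = -30
s_6 = 1·-30 + -1·-22 + -2·-4 = 0
s_7 = 1·0 + -1·-30 + -2·-22 = 74
s_8 = 1·74 + -1·0 + -2·-30 = 134
s_9 = 1·134 + -1·74 + -2·0 = 60
s_10 = 1·60 + -1·134 + -2·74 = -222
s_11 = 1·-222 + -1·60 + -2·134 = -550
s_12 = 1·-550 + -1·-222 + -2·60 = -448
s_13 = 1·-448 + -1·-550 + -2·-222 = 546
s_14 = 1·546 + -1·-448 + -2·-550 = 2094
s_15 = 1·2094 + -1·546 + -2·-448 = 2444
s_16 = 1·2444 + -1·2094 + -2·546 = -742
s_17 = 1·-742 + -1·2444 + -2·2094 = -7374
s_18 = 1·-7374 + -1·-742 + -2·2444 = -11520
s_19 = 1·-11520 + -1·-7374 + -2·-742 = -2662
s_20 = 1·-2662 + -1·-11520 + -2·-7374 = 23606
s_21 = 1·23606 + -1·-2662 + -2·-11520 = 49308
s_22 = 1·49308 + -1·23606 + -2·-2662 = 31026

31026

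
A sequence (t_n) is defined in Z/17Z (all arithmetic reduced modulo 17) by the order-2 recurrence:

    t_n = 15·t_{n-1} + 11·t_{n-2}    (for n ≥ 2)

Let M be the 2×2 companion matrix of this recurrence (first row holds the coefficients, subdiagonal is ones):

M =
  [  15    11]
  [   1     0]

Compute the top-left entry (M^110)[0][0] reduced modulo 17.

(M^110)[0][0] is the top entry after applying M 110 times to the unit state (1, 0). Equivalently it is h_{111} for the auxiliary sequence (h_n) obeying the same recurrence with h_1 = 1 and h_i = 0 for 0 ≤ i < 1:
h_2 = 15·1 + 11·0 = 15
h_3 = 15·15 + 11·1 = 15
h_4 = 15·15 + 11·15 = 16
h_5 = 15·16 + 11·15 = 14
h_6 = 15·14 + 11·16 = 12
h_7 = 15·12 + 11·14 = 11
h_8 = 15·11 + 11·12 = 8
h_9 = 15·8 + 11·11 = 3
h_10 = 15·3 + 11·8 = 14
h_11 = 15·14 + 11·3 = 5
h_12 = 15·5 + 11·14 = 8
h_13 = 15·8 + 11·5 = 5
h_14 = 15·5 + 11·8 = 10
h_15 = 15·10 + 11·5 = 1
h_16 = 15·1 + 11·10 = 6
h_17 = 15·6 + 11·1 = 16
h_18 = 15·16 + 11·6 = 0
h_19 = 15·0 + 11·16 = 6
h_20 = 15·6 + 11·0 = 5
h_21 = 15·5 + 11·6 = 5
h_22 = 15·5 + 11·5 = 11
h_23 = 15·11 + 11·5 = 16
h_24 = 15·16 + 11·11 = 4
h_25 = 15·4 + 11·16 = 15
h_26 = 15·15 + 11·4 = 14
h_27 = 15·14 + 11·15 = 1
h_28 = 15·1 + 11·14 = 16
h_29 = 15·16 + 11·1 = 13
h_30 = 15·13 + 11·16 = 14
h_31 = 15·14 + 11·13 = 13
h_32 = 15·13 + 11·14 = 9
h_33 = 15·9 + 11·13 = 6
h_34 = 15·6 + 11·9 = 2
h_35 = 15·2 + 11·6 = 11
h_36 = 15·11 + 11·2 = 0
h_37 = 15·0 + 11·11 = 2
h_38 = 15·2 + 11·0 = 13
h_39 = 15·13 + 11·2 = 13
h_40 = 15·13 + 11·13 = 15
h_41 = 15·15 + 11·13 = 11
h_42 = 15·11 + 11·15 = 7
h_43 = 15·7 + 11·11 = 5
h_44 = 15·5 + 11·7 = 16
h_45 = 15·16 + 11·5 = 6
h_46 = 15·6 + 11·16 = 11
h_47 = 15·11 + 11·6 = 10
h_48 = 15·10 + 11·11 = 16
h_49 = 15·16 + 11·10 = 10
h_50 = 15·10 + 11·16 = 3
h_51 = 15·3 + 11·10 = 2
h_52 = 15·2 + 11·3 = 12
h_53 = 15·12 + 11·2 = 15
h_54 = 15·15 + 11·12 = 0
h_55 = 15·0 + 11·15 = 12
h_56 = 15·12 + 11·0 = 10
h_57 = 15·10 + 11·12 = 10
h_58 = 15·10 + 11·10 = 5
h_59 = 15·5 + 11·10 = 15
h_60 = 15·15 + 11·5 = 8
h_61 = 15·8 + 11·15 = 13
h_62 = 15·13 + 11·8 = 11
h_63 = 15·11 + 11·13 = 2
h_64 = 15·2 + 11·11 = 15
h_65 = 15·15 + 11·2 = 9
h_66 = 15·9 + 11·15 = 11
h_67 = 15·11 + 11·9 = 9
h_68 = 15·9 + 11·11 = 1
h_69 = 15·1 + 11·9 = 12
h_70 = 15·12 + 11·1 = 4
h_71 = 15·4 + 11·12 = 5
h_72 = 15·5 + 11·4 = 0
h_73 = 15·0 + 11·5 = 4
h_74 = 15·4 + 11·0 = 9
h_75 = 15·9 + 11·4 = 9
h_76 = 15·9 + 11·9 = 13
h_77 = 15·13 + 11·9 = 5
h_78 = 15·5 + 11·13 = 14
h_79 = 15·14 + 11·5 = 10
h_80 = 15·10 + 11·14 = 15
h_81 = 15·15 + 11·10 = 12
h_82 = 15·12 + 11·15 = 5
h_83 = 15·5 + 11·12 = 3
h_84 = 15·3 + 11·5 = 15
h_85 = 15·15 + 11·3 = 3
h_86 = 15·3 + 11·15 = 6
h_87 = 15·6 + 11·3 = 4
h_88 = 15·4 + 11·6 = 7
h_89 = 15·7 + 11·4 = 13
h_90 = 15·13 + 11·7 = 0
h_91 = 15·0 + 11·13 = 7
h_92 = 15·7 + 11·0 = 3
h_93 = 15·3 + 11·7 = 3
h_94 = 15·3 + 11·3 = 10
h_95 = 15·10 + 11·3 = 13
h_96 = 15·13 + 11·10 = 16
h_97 = 15·16 + 11·13 = 9
h_98 = 15·9 + 11·16 = 5
h_99 = 15·5 + 11·9 = 4
h_100 = 15·4 + 11·5 = 13
h_101 = 15·13 + 11·4 = 1
h_102 = 15·1 + 11·13 = 5
h_103 = 15·5 + 11·1 = 1
h_104 = 15·1 + 11·5 = 2
h_105 = 15·2 + 11·1 = 7
h_106 = 15·7 + 11·2 = 8
h_107 = 15·8 + 11·7 = 10
h_108 = 15·10 + 11·8 = 0
h_109 = 15·0 + 11·10 = 8
h_110 = 15·8 + 11·0 = 1
h_111 = 15·1 + 11·8 = 1

1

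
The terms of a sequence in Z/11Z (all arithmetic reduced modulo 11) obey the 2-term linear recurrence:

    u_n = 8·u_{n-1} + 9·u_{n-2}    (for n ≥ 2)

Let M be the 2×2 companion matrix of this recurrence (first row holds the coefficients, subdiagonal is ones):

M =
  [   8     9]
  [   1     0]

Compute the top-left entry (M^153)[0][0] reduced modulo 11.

7

(M^153)[0][0] is the top entry after applying M 153 times to the unit state (1, 0). Equivalently it is h_{154} for the auxiliary sequence (h_n) obeying the same recurrence with h_1 = 1 and h_i = 0 for 0 ≤ i < 1:
h_2 = 8·1 + 9·0 = 8
h_3 = 8·8 + 9·1 = 7
h_4 = 8·7 + 9·8 = 7
h_5 = 8·7 + 9·7 = 9
h_6 = 8·9 + 9·7 = 3
h_7 = 8·3 + 9·9 = 6
h_8 = 8·6 + 9·3 = 9
h_9 = 8·9 + 9·6 = 5
h_10 = 8·5 + 9·9 = 0
h_11 = 8·0 + 9·5 = 1
(h_10, h_11) = (0, 1) = (h_0, h_1), so the sequence has period 10.
154 ≡ 4 (mod 10), hence h_154 = h_4 = 7.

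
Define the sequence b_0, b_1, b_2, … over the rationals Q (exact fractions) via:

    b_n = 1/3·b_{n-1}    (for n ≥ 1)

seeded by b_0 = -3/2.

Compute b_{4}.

-1/54

b_1 = 1/3·-3/2 = -1/2
b_2 = 1/3·-1/2 = -1/6
b_3 = 1/3·-1/6 = -1/18
b_4 = 1/3·-1/18 = -1/54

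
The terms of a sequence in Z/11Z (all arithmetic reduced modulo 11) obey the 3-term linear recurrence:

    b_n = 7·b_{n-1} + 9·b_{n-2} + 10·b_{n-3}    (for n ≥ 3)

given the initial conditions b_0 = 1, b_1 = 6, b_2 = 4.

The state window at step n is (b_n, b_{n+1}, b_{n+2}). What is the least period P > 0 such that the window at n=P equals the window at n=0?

266

n=0: window = (1, 6, 4)
n=1: window = (6, 4, 4)
n=2: window = (4, 4, 3)
n=3: window = (4, 3, 9)
n=4: window = (3, 9, 9)
n=5: window = (9, 9, 9)
n=6: window = (9, 9, 3)
n=7: window = (9, 3, 5)
n=8: window = (3, 5, 9)
n=9: window = (5, 9, 6)
n=10: window = (9, 6, 8)
n=11: window = (6, 8, 2)
n=12: window = (8, 2, 3)
n=13: window = (2, 3, 9)
n=14: window = (3, 9, 0)
n=15: window = (9, 0, 1)
n=16: window = (0, 1, 9)
n=17: window = (1, 9, 6)
n=18: window = (9, 6, 1)
n=19: window = (6, 1, 8)
n=20: window = (1, 8, 4)
n=21: window = (8, 4, 0)
n=22: window = (4, 0, 6)
n=23: window = (0, 6, 5)
n=24: window = (6, 5, 1)
n=25: window = (5, 1, 2)
n=26: window = (1, 2, 7)
n=27: window = (2, 7, 0)
n=28: window = (7, 0, 6)
n=29: window = (0, 6, 2)
n=30: window = (6, 2, 2)
n=31: window = (2, 2, 4)
n=32: window = (2, 4, 0)
n=33: window = (4, 0, 1)
n=34: window = (0, 1, 3)
n=35: window = (1, 3, 8)
n=36: window = (3, 8, 5)
n=37: window = (8, 5, 5)
n=38: window = (5, 5, 6)
n=39: window = (5, 6, 5)
n=40: window = (6, 5, 7)
…
n=264: window = (6, 3, 1)
n=265: window = (3, 1, 6)
n=266: window = (1, 6, 4)
window at n=266 equals window at n=0 → period = 266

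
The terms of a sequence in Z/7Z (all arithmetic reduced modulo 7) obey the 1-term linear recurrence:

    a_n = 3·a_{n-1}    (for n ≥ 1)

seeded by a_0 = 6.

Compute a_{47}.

2

a_1 = 3·6 = 4
a_2 = 3·4 = 5
a_3 = 3·5 = 1
a_4 = 3·1 = 3
a_5 = 3·3 = 2
a_6 = 3·2 = 6
(a_6) = (6) = (a_0), so the sequence has period 6.
47 ≡ 5 (mod 6), hence a_47 = a_5 = 2.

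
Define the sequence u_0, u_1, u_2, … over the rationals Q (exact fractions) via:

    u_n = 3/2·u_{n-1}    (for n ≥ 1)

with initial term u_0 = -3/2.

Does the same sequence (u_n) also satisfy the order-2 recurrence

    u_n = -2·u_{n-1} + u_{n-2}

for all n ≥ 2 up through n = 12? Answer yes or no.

Terms u_0..u_12: -3/2, -9/4, -27/8, -81/16, -243/32, -729/64, -2187/128, -6561/256, -19683/512, -59049/1024, -177147/2048, -531441/4096, -1594323/8192
n=2: candidate gives 3, actual u_2 = -27/8 ✗

no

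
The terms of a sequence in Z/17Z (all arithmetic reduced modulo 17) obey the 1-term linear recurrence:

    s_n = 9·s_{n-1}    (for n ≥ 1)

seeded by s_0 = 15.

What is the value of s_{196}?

2

s_1 = 9·15 = 16
s_2 = 9·16 = 8
s_3 = 9·8 = 4
s_4 = 9·4 = 2
s_5 = 9·2 = 1
s_6 = 9·1 = 9
s_7 = 9·9 = 13
s_8 = 9·13 = 15
(s_8) = (15) = (s_0), so the sequence has period 8.
196 ≡ 4 (mod 8), hence s_196 = s_4 = 2.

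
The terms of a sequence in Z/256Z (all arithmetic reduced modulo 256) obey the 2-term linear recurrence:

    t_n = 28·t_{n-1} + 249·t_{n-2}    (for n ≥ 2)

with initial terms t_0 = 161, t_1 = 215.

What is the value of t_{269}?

t_2 = 28·215 + 249·161 = 29
t_3 = 28·29 + 249·215 = 75
t_4 = 28·75 + 249·29 = 105
t_5 = 28·105 + 249·75 = 111
t_6 = 28·111 + 249·105 = 69
t_7 = 28·69 + 249·111 = 131
t_8 = 28·131 + 249·69 = 113
t_9 = 28·113 + 249·131 = 199
t_10 = 28·199 + 249·113 = 173
t_11 = 28·173 + 249·199 = 123
t_12 = 28·123 + 249·173 = 185
t_13 = 28·185 + 249·123 = 223
t_14 = 28·223 + 249·185 = 85
t_15 = 28·85 + 249·223 = 51
t_16 = 28·51 + 249·85 = 65
t_17 = 28·65 + 249·51 = 183
t_18 = 28·183 + 249·65 = 61
t_19 = 28·61 + 249·183 = 171
t_20 = 28·171 + 249·61 = 9
t_21 = 28·9 + 249·171 = 79
t_22 = 28·79 + 249·9 = 101
t_23 = 28·101 + 249·79 = 227
t_24 = 28·227 + 249·101 = 17
t_25 = 28·17 + 249·227 = 167
t_26 = 28·167 + 249·17 = 205
t_27 = 28·205 + 249·167 = 219
t_28 = 28·219 + 249·205 = 89
t_29 = 28·89 + 249·219 = 191
t_30 = 28·191 + 249·89 = 117
t_31 = 28·117 + 249·191 = 147
t_32 = 28·147 + 249·117 = 225
t_33 = 28·225 + 249·147 = 151
t_34 = 28·151 + 249·225 = 93
t_35 = 28·93 + 249·151 = 11
t_36 = 28·11 + 249·93 = 169
t_37 = 28·169 + 249·11 = 47
t_38 = 28·47 + 249·169 = 133
t_39 = 28·133 + 249·47 = 67
t_40 = 28·67 + 249·133 = 177
t_41 = 28·177 + 249·67 = 135
t_42 = 28·135 + 249·177 = 237
t_43 = 28·237 + 249·135 = 59
t_44 = 28·59 + 249·237 = 249
t_45 = 28·249 + 249·59 = 159
t_46 = 28·159 + 249·249 = 149
t_47 = 28·149 + 249·159 = 243
t_48 = 28·243 + 249·149 = 129
t_49 = 28·129 + 249·243 = 119
t_50 = 28·119 + 249·129 = 125
t_51 = 28·125 + 249·119 = 107
t_52 = 28·107 + 249·125 = 73
t_53 = 28·73 + 249·107 = 15
t_54 = 28·15 + 249·73 = 165
t_55 = 28·165 + 249·15 = 163
t_56 = 28·163 + 249·165 = 81
t_57 = 28·81 + 249·163 = 103
t_58 = 28·103 + 249·81 = 13
t_59 = 28·13 + 249·103 = 155
t_60 = 28·155 + 249·13 = 153
t_61 = 28·153 + 249·155 = 127
t_62 = 28·127 + 249·153 = 181
t_63 = 28·181 + 249·127 = 83
t_64 = 28·83 + 249·181 = 33
t_65 = 28·33 + 249·83 = 87
t_66 = 28·87 + 249·33 = 157
t_67 = 28·157 + 249·87 = 203
t_68 = 28·203 + 249·157 = 233
t_69 = 28·233 + 249·203 = 239
t_70 = 28·239 + 249·233 = 197
t_71 = 28·197 + 249·239 = 3
t_72 = 28·3 + 249·197 = 241
t_73 = 28·241 + 249·3 = 71
t_74 = 28·71 + 249·241 = 45
t_75 = 28·45 + 249·71 = 251
t_76 = 28·251 + 249·45 = 57
t_77 = 28·57 + 249·251 = 95
t_78 = 28·95 + 249·57 = 213
t_79 = 28·213 + 249·95 = 179
t_80 = 28·179 + 249·213 = 193
t_81 = 28·193 + 249·179 = 55
t_82 = 28·55 + 249·193 = 189
t_83 = 28·189 + 249·55 = 43
t_84 = 28·43 + 249·189 = 137
t_85 = 28·137 + 249·43 = 207
t_86 = 28·207 + 249·137 = 229
t_87 = 28·229 + 249·207 = 99
t_88 = 28·99 + 249·229 = 145
t_89 = 28·145 + 249·99 = 39
t_90 = 28·39 + 249·145 = 77
t_91 = 28·77 + 249·39 = 91
t_92 = 28·91 + 249·77 = 217
t_93 = 28·217 + 249·91 = 63
t_94 = 28·63 + 249·217 = 245
t_95 = 28·245 + 249·63 = 19
t_96 = 28·19 + 249·245 = 97
t_97 = 28·97 + 249·19 = 23
t_98 = 28·23 + 249·97 = 221
t_99 = 28·221 + 249·23 = 139
t_100 = 28·139 + 249·221 = 41
t_101 = 28·41 + 249·139 = 175
t_102 = 28·175 + 249·41 = 5
t_103 = 28·5 + 249·175 = 195
t_104 = 28·195 + 249·5 = 49
t_105 = 28·49 + 249·195 = 7
t_106 = 28·7 + 249·49 = 109
t_107 = 28·109 + 249·7 = 187
t_108 = 28·187 + 249·109 = 121
t_109 = 28·121 + 249·187 = 31
t_110 = 28·31 + 249·121 = 21
t_111 = 28·21 + 249·31 = 115
t_112 = 28·115 + 249·21 = 1
t_113 = 28·1 + 249·115 = 247
t_114 = 28·247 + 249·1 = 253
t_115 = 28·253 + 249·247 = 235
t_116 = 28·235 + 249·253 = 201
t_117 = 28·201 + 249·235 = 143
t_118 = 28·143 + 249·201 = 37
t_119 = 28·37 + 249·143 = 35
t_120 = 28·35 + 249·37 = 209
t_121 = 28·209 + 249·35 = 231
t_122 = 28·231 + 249·209 = 141
t_123 = 28·141 + 249·231 = 27
t_124 = 28·27 + 249·141 = 25
t_125 = 28·25 + 249·27 = 255
t_126 = 28·255 + 249·25 = 53
t_127 = 28·53 + 249·255 = 211
t_128 = 28·211 + 249·53 = 161
t_129 = 28·161 + 249·211 = 215
(t_128, t_129) = (161, 215) = (t_0, t_1), so the sequence has period 128.
269 ≡ 13 (mod 128), hence t_269 = t_13 = 223.

223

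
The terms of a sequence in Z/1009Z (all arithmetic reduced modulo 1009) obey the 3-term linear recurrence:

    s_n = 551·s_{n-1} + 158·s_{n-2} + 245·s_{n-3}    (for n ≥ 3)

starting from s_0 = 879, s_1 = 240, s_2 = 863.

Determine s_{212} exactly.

s_3 = 551·863 + 158·240 + 245·879 = 290
s_4 = 551·290 + 158·863 + 245·240 = 785
s_5 = 551·785 + 158·290 + 245·863 = 643
s_6 = 551·643 + 158·785 + 245·290 = 477
s_7 = 551·477 + 158·643 + 245·785 = 787
s_8 = 551·787 + 158·477 + 245·643 = 598
Continuing the recurrence:
  s_9 = 624;  s_10 = 498;  s_11 = 874;  s_12 = 784;  s_13 = 921;  s_14 = 940
  s_15 = 915;  s_16 = 500;  s_17 = 574;  s_18 = 932;  s_19 = 244;  s_20 = 568
  s_21 = 694;  s_22 = 175;  s_23 = 159;  s_24 = 751;  s_25 = 505;  s_26 = 989
  s_27 = 515;  s_28 = 730;  s_29 = 434;  s_30 = 365;  s_31 = 541;  s_32 = 978
  s_33 = 418;  s_34 = 779;  s_35 = 331;  s_36 = 237;  s_37 = 410;  s_38 = 382
  s_39 = 357;  s_40 = 327;  s_41 = 230;  s_42 = 494;  s_43 = 184;  s_44 = 689
  s_45 = 16;  s_46 = 309;  s_47 = 550;  s_48 = 624;  s_49 = 920;  s_50 = 665
  s_51 = 733;  s_52 = 810;  s_53 = 587;  s_54 = 377;  s_55 = 477;  s_56 = 50
  s_57 = 544;  s_58 = 729;  s_59 = 426;  s_60 = 886;  s_61 = 556;  s_62 = 809
  s_63 = 990;  s_64 = 314;  s_65 = 941;  s_66 = 426;  s_67 = 230;  s_68 = 803
  s_69 = 970;  s_70 = 295;  s_71 = 977;  s_72 = 252;  s_73 = 235;  s_74 = 21
  s_75 = 460;  s_76 = 554;  s_77 = 668;  s_78 = 233;  s_79 = 363;  s_80 = 923
  s_81 = 459;  s_82 = 331;  s_83 = 754;  s_84 = 32;  s_85 = 924;  s_86 = 682
  s_87 = 898;  s_88 = 545;  s_89 = 842;  s_90 = 195;  s_91 = 676;  s_92 = 140
  s_93 = 662;  s_94 = 579;  s_95 = 848;  s_96 = 494;  s_97 = 146;  s_98 = 1000
  s_99 = 906;  s_100 = 802;  s_101 = 652;  s_102 = 629;  s_103 = 325;  s_104 = 291
  s_105 = 538;  s_106 = 279;  s_107 = 265;  s_108 = 36;  s_109 = 909;  s_110 = 378
  s_111 = 507;  s_112 = 782;  s_113 = 216;  s_114 = 520;  s_115 = 675;  s_116 = 487
  s_117 = 914;  s_118 = 284;  s_119 = 467;  s_120 = 430;  s_121 = 912;  s_122 = 765
  s_123 = 985;  s_124 = 134;  s_125 = 172;  s_126 = 83;  s_127 = 803;  s_128 = 270
  s_129 = 342;  s_130 = 21;  s_131 = 587;  s_132 = 891;  s_133 = 585;  s_134 = 519
  s_135 = 375;  s_136 = 100;  s_137 = 354;  s_138 = 29;  s_139 = 556;  s_140 = 122
  s_141 = 735;  s_142 = 486;  s_143 = 116;  s_144 = 926;  s_145 = 855;  s_146 = 73
  s_147 = 601;  s_148 = 237;  s_149 = 261;  s_150 = 577;  s_151 = 513;  s_152 = 877
  s_153 = 355;  s_154 = 761;  s_155 = 110;  s_156 = 438;  s_157 = 194;  s_158 = 239
  s_159 = 248;  s_160 = 969;  s_161 = 24;  s_162 = 61;  s_163 = 360;  s_164 = 979
  s_165 = 809;  s_166 = 503;  s_167 = 79;  s_168 = 346;  s_169 = 456;  s_170 = 381
  s_171 = 482;  s_172 = 603;  s_173 = 281;  s_174 = 919;  s_175 = 274;  s_176 = 772
  s_177 = 636;  s_178 = 736;  s_179 = 972;  s_180 = 480;  s_181 = 39;  s_182 = 481
  s_183 = 328;  s_184 = 914;  s_185 = 280;  s_186 = 677;  s_187 = 482;  s_188 = 215
  s_189 = 273;  s_190 = 792;  s_191 = 458;  s_192 = 419;  s_193 = 845;  s_194 = 265
  s_195 = 778;  s_196 = 534;  s_197 = 790;  s_198 = 945;  s_199 = 424;  s_200 = 345
  s_201 = 256;  s_202 = 782;  s_203 = 905;  s_204 = 829;  s_205 = 303;  s_206 = 25
  s_207 = 396;  s_208 = 744;  s_209 = 371;  s_210 = 258
s_211 = 551·258 + 158·371 + 245·744 = 645
s_212 = 551·645 + 158·258 + 245·371 = 716

716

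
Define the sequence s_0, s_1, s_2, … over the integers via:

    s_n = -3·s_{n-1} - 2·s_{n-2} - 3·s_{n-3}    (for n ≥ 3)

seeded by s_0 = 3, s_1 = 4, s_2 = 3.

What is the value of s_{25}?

s_3 = -3·3 + -2·4 + -3·3 = -26
s_4 = -3·-26 + -2·3 + -3·4 = 60
s_5 = -3·60 + -2·-26 + -3·3 = -137
s_6 = -3·-137 + -2·60 + -3·-26 = 369
s_7 = -3·369 + -2·-137 + -3·60 = -1013
s_8 = -3·-1013 + -2·369 + -3·-137 = 2712
s_9 = -3·2712 + -2·-1013 + -3·369 = -7217
s_10 = -3·-7217 + -2·2712 + -3·-1013 = 19266
s_11 = -3·19266 + -2·-7217 + -3·2712 = -51500
s_12 = -3·-51500 + -2·19266 + -3·-7217 = 137619
s_13 = -3·137619 + -2·-51500 + -3·19266 = -367655
s_14 = -3·-367655 + -2·137619 + -3·-51500 = 982227
s_15 = -3·982227 + -2·-367655 + -3·137619 = -2624228
s_16 = -3·-2624228 + -2·982227 + -3·-367655 = 7011195
s_17 = -3·7011195 + -2·-2624228 + -3·982227 = -18731810
s_18 = -3·-18731810 + -2·7011195 + -3·-2624228 = 50045724
s_19 = -3·50045724 + -2·-18731810 + -3·7011195 = -133707137
s_20 = -3·-133707137 + -2·50045724 + -3·-18731810 = 357225393
s_21 = -3·357225393 + -2·-133707137 + -3·50045724 = -954399077
s_22 = -3·-954399077 + -2·357225393 + -3·-133707137 = 2549867856
s_23 = -3·2549867856 + -2·-954399077 + -3·357225393 = -6812481593
s_24 = -3·-6812481593 + -2·2549867856 + -3·-954399077 = 18200906298
s_25 = -3·18200906298 + -2·-6812481593 + -3·2549867856 = -48627359276

-48627359276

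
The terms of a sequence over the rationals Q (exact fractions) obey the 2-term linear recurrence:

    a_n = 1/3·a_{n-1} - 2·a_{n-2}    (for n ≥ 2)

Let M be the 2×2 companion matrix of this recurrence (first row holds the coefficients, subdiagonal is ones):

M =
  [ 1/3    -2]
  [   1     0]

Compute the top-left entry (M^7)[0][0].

-20195/2187

(M^7)[0][0] is the top entry after applying M 7 times to the unit state (1, 0). Equivalently it is h_{8} for the auxiliary sequence (h_n) obeying the same recurrence with h_1 = 1 and h_i = 0 for 0 ≤ i < 1:
h_2 = 1/3·1 + -2·0 = 1/3
h_3 = 1/3·1/3 + -2·1 = -17/9
h_4 = 1/3·-17/9 + -2·1/3 = -35/27
h_5 = 1/3·-35/27 + -2·-17/9 = 271/81
h_6 = 1/3·271/81 + -2·-35/27 = 901/243
h_7 = 1/3·901/243 + -2·271/81 = -3977/729
h_8 = 1/3·-3977/729 + -2·901/243 = -20195/2187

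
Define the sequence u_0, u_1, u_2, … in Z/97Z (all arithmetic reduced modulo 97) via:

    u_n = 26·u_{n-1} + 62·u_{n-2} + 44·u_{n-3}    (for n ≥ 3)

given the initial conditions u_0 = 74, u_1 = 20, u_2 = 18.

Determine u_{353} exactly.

u_3 = 26·18 + 62·20 + 44·74 = 17
u_4 = 26·17 + 62·18 + 44·20 = 13
u_5 = 26·13 + 62·17 + 44·18 = 50
u_6 = 26·50 + 62·13 + 44·17 = 41
u_7 = 26·41 + 62·50 + 44·13 = 82
u_8 = 26·82 + 62·41 + 44·50 = 84
Continuing the recurrence:
  u_9 = 51;  u_10 = 54;  u_11 = 17;  u_12 = 20;  u_13 = 70;  u_14 = 25
  u_15 = 50;  u_16 = 13;  u_17 = 76;  u_18 = 35;  u_19 = 83;  u_20 = 9
  u_21 = 33;  u_22 = 24;  u_23 = 59;  u_24 = 12;  u_25 = 79;  u_26 = 59
  u_27 = 73;  u_28 = 11;  u_29 = 36;  u_30 = 77;  u_31 = 62;  u_32 = 16
  u_33 = 82;  u_34 = 32;  u_35 = 24;  u_36 = 8;  u_37 = 0;  u_38 = 0
  u_39 = 61;  u_40 = 34;  u_41 = 10;  u_42 = 8;  u_43 = 93;  u_44 = 56
  u_45 = 8;  u_46 = 12;  u_47 = 71;  u_48 = 32;  u_49 = 39;  u_50 = 11
  u_51 = 38;  u_52 = 88;  u_53 = 84;  u_54 = 0;  u_55 = 59;  u_56 = 89
  u_57 = 55;  u_58 = 38;  u_59 = 69;  u_60 = 71;  u_61 = 36;  u_62 = 32
  u_63 = 77;  u_64 = 41;  u_65 = 70;  u_66 = 87;  u_67 = 64;  u_68 = 50
  u_69 = 75;  u_70 = 9;  u_71 = 3;  u_72 = 56;  u_73 = 1;  u_74 = 41
  u_75 = 3;  u_76 = 45;  u_77 = 56;  u_78 = 13;  u_79 = 67;  u_80 = 65
  u_81 = 14;  u_82 = 67;  u_83 = 38;  u_84 = 35;  u_85 = 6;  u_86 = 21
  u_87 = 33;  u_88 = 96;  u_89 = 34;  u_90 = 43;  u_91 = 78;  u_92 = 79
  u_93 = 52;  u_94 = 79;  u_95 = 24;  u_96 = 50;  u_97 = 56;  u_98 = 83
  u_99 = 70;  u_100 = 21;  u_101 = 2;  u_102 = 69;  u_103 = 29;  u_104 = 76
  u_105 = 20;  u_106 = 9;  u_107 = 65;  u_108 = 24;  u_109 = 6;  u_110 = 42
  u_111 = 95;  u_112 = 3;  u_113 = 56;  u_114 = 2;  u_115 = 67;  u_116 = 62
  u_117 = 34;  u_118 = 13;  u_119 = 33;  u_120 = 56;  u_121 = 0;  u_122 = 74
  u_123 = 23;  u_124 = 45;  u_125 = 32;  u_126 = 75;  u_127 = 94;  u_128 = 63
  u_129 = 96;  u_130 = 62;  u_131 = 54;  u_132 = 63;  u_133 = 51;  u_134 = 42
  u_135 = 42;  u_136 = 23;  u_137 = 6;  u_138 = 35;  u_139 = 63;  u_140 = 95
  u_141 = 59;  u_142 = 11;  u_143 = 73;  u_144 = 35;  u_145 = 3;  u_146 = 28
  u_147 = 29;  u_148 = 3;  u_149 = 4;  u_150 = 14;  u_151 = 65;  u_152 = 18
  u_153 = 70;  u_154 = 73;  u_155 = 46;  u_156 = 72;  u_157 = 79;  u_158 = 6
  u_159 = 74;  u_160 = 49;  u_161 = 15;  u_162 = 88;  u_163 = 39;  u_164 = 49
  u_165 = 95;  u_166 = 46;  u_167 = 27;  u_168 = 71;  u_169 = 15;  u_170 = 63
  u_171 = 66;  u_172 = 74;  u_173 = 58;  u_174 = 76;  u_175 = 1;  u_176 = 15
  u_177 = 13;  u_178 = 51;  u_179 = 76;  u_180 = 84;  u_181 = 22;  u_182 = 6
  u_183 = 75;  u_184 = 89;  u_185 = 50;  u_186 = 30;  u_187 = 36;  u_188 = 49
  u_189 = 73;  u_190 = 21;  u_191 = 50;  u_192 = 91;  u_193 = 85;  u_194 = 61
  u_195 = 93;  u_196 = 46;  u_197 = 43;  u_198 = 11;  u_199 = 29;  u_200 = 30
  u_201 = 55;  u_202 = 7;  u_203 = 62;  u_204 = 4;  u_205 = 85;  u_206 = 45
  u_207 = 20;  u_208 = 66;  u_209 = 86;  u_210 = 30;  u_211 = 92;  u_212 = 82
  u_213 = 38;  u_214 = 32;  u_215 = 6;  u_216 = 29;  u_217 = 12;  u_218 = 46
  u_219 = 15;  u_220 = 84;  u_221 = 94;  u_222 = 67;  u_223 = 14;  u_224 = 21
  u_225 = 94;  u_226 = 94;  u_227 = 78;  u_228 = 61;  u_229 = 82;  u_230 = 34
  u_231 = 19;  u_232 = 2;  u_233 = 10;  u_234 = 56;  u_235 = 30;  u_236 = 36
  u_237 = 22;  u_238 = 50;  u_239 = 77;  u_240 = 56;  u_241 = 88;  u_242 = 30
  u_243 = 67;  u_244 = 5;  u_245 = 75;  u_246 = 67;  u_247 = 16;  u_248 = 13
  u_249 = 10;  u_250 = 24;  u_251 = 70;  u_252 = 62;  u_253 = 24;  u_254 = 79
  u_255 = 62;  u_256 = 0;  u_257 = 45;  u_258 = 18;  u_259 = 57;  u_260 = 19
  u_261 = 67;  u_262 = 93;  u_263 = 36;  u_264 = 47;  u_265 = 77;  u_266 = 1
  u_267 = 78;  u_268 = 46;  u_269 = 62;  u_270 = 39;  u_271 = 92;  u_272 = 69
  u_273 = 96;  u_274 = 55;  u_275 = 39;  u_276 = 15;  u_277 = 87;  u_278 = 58
  u_279 = 93;  u_280 = 45;  u_281 = 79;  u_282 = 12;  u_283 = 12;  u_284 = 70
  u_285 = 85;  u_286 = 94;  u_287 = 27;  u_288 = 85;  u_289 = 66;  u_290 = 26
  u_291 = 69;  u_292 = 5;  u_293 = 23;  u_294 = 64;  u_295 = 12;  u_296 = 54
  u_297 = 17;  u_298 = 50;  u_299 = 74;  u_300 = 49;  u_301 = 11;  u_302 = 81
  u_303 = 94;  u_304 = 93;  u_305 = 73;  u_306 = 63;  u_307 = 71;  u_308 = 40
  u_309 = 66;  u_310 = 45;  u_311 = 38;  u_312 = 86;  u_313 = 73;  u_314 = 75
  u_315 = 75;  u_316 = 15;  u_317 = 95;  u_318 = 7;  u_319 = 39;  u_320 = 2
  u_321 = 62;  u_322 = 57;  u_323 = 79;  u_324 = 71;  u_325 = 37;  u_326 = 13
  u_327 = 33;  u_328 = 91;  u_329 = 37;  u_330 = 5;  u_331 = 26;  u_332 = 92
  u_333 = 53;  u_334 = 78;  u_335 = 50;  u_336 = 29;  u_337 = 11;  u_338 = 16
  u_339 = 46;  u_340 = 53;  u_341 = 84;  u_342 = 25;  u_343 = 42;  u_344 = 33
  u_345 = 3;  u_346 = 92;  u_347 = 53;  u_348 = 36;  u_349 = 25;  u_350 = 73
  u_351 = 85
u_352 = 26·85 + 62·73 + 44·25 = 76
u_353 = 26·76 + 62·85 + 44·73 = 79

79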